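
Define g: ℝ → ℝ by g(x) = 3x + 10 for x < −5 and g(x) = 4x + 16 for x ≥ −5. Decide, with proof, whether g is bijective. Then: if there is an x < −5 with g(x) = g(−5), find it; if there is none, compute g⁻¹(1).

-15/4

Both pieces are strictly increasing (slopes 3 and 4), so each is injective on its own interval.
The left piece maps (−∞, −5) onto (−∞, −5); the right piece maps [−5, ∞) onto [−4, ∞).
The images leave a gap (−5 has no preimage), so g is not surjective, hence not bijective.
Because the two images are disjoint, no x < −5 has g(x) = g(−5), so we compute g⁻¹(1): 1 lies in [−4, ∞), so solve 4x + 16 = 1: x = (1 − 16)/4 = −15/4.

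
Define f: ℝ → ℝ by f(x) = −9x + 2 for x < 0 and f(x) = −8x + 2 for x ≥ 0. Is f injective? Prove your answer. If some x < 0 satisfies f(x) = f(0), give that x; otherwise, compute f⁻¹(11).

-1

Both pieces are strictly decreasing (slopes −9 and −8), so each is injective on its own interval.
The left piece maps (−∞, 0) onto (2, ∞); the right piece maps [0, ∞) onto (−∞, 2].
These images are disjoint, so no value is attained by both pieces. Therefore f is injective.
Because the two images are disjoint, no x < 0 has f(x) = f(0), so we compute f⁻¹(11): 11 lies in (2, ∞), so solve −9x + 2 = 11: x = (11 − 2)/(−9) = −1.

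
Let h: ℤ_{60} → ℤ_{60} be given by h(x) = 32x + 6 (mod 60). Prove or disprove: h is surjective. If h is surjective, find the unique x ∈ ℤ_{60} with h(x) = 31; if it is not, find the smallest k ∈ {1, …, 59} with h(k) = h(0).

Since gcd(32, 60) = 4, we have 32x ≡ 0 (mod 4) for all x, so h(x) ≡ 2 (mod 4).
But 0 ≢ 2 (mod 4), so 0 ∈ ℤ_{60} has no preimage. Therefore h is not surjective.
Since h is not surjective, we find the least positive k with h(k) = h(0): this means 32k ≡ 0 (mod 60), i.e. 60 ∣ 32k. Since gcd(32, 60) = 4, dividing through by 4 this holds exactly when 15 ∣ 8k, and as gcd(8, 15) = 1, exactly when 15 ∣ k.
The smallest positive such k is 15.

15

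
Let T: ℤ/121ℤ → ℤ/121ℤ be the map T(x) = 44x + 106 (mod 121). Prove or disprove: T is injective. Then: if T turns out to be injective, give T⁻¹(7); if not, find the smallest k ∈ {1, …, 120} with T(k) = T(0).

Recall that T is injective if T(a) = T(b) implies a = b.
We have gcd(44, 121) = 11 > 1. Taking a = 0 and b = 11: T(0) = 106 and T(11) = 44·11 + 106 = 590 ≡ 106 (mod 121).
So T(0) = T(11) while 0 ≠ 11, thus T is not injective.
Since T is not injective, we find the least positive k with T(k) = T(0): this means 44k ≡ 0 (mod 121), i.e. 121 ∣ 44k. Since gcd(44, 121) = 11, dividing through by 11 this holds exactly when 11 ∣ 4k, and as gcd(4, 11) = 1, exactly when 11 ∣ k.
The smallest positive such k is 11.

11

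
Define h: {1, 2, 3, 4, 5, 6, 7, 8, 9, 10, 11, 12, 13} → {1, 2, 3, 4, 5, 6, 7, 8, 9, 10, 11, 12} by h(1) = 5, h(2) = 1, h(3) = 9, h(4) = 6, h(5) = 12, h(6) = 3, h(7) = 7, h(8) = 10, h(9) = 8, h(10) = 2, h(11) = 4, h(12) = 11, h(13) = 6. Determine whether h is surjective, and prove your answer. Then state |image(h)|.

Every element of the codomain has a preimage: 1 = h(2), 2 = h(10), 3 = h(6), 4 = h(11), 5 = h(1), 6 = h(4), 7 = h(7), 8 = h(9), 9 = h(3), 10 = h(8), 11 = h(12), 12 = h(5).
Therefore h is surjective.
The image of h is {1, 2, 3, 4, 5, 6, 7, 8, 9, 10, 11, 12}, which has 12 elements.

12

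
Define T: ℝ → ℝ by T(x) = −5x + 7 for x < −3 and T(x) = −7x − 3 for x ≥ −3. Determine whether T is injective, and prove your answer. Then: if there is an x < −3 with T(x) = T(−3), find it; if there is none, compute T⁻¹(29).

-22/5

Both pieces are strictly decreasing (slopes −5 and −7), so each is injective on its own interval.
The left piece maps (−∞, −3) onto (22, ∞); the right piece maps [−3, ∞) onto (−∞, 18].
These images are disjoint, so no value is attained by both pieces. Therefore T is injective.
Because the two images are disjoint, no x < −3 has T(x) = T(−3), so we compute T⁻¹(29): 29 lies in (22, ∞), so solve −5x + 7 = 29: x = (29 − 7)/(−5) = −22/5.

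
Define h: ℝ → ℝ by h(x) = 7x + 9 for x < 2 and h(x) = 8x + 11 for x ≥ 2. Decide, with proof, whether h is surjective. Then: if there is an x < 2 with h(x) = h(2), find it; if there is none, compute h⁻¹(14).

Both pieces are strictly increasing (slopes 7 and 8), so each is injective on its own interval.
The left piece maps (−∞, 2) onto (−∞, 23); the right piece maps [2, ∞) onto [27, ∞).
The union (−∞, 23) ∪ [27, ∞) omits the interval between 23 and 27; in particular 23 has no preimage. So h is not surjective.
Because the two images are disjoint, no x < 2 has h(x) = h(2), so we compute h⁻¹(14): 14 lies in (−∞, 23), so solve 7x + 9 = 14: x = (14 − 9)/7 = 5/7.

5/7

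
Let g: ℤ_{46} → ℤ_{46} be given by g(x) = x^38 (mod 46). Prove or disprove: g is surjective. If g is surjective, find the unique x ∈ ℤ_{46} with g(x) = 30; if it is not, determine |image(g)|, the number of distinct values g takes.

24

g(22): Repeated squaring mod 46: 22^1 ≡ 22, 22^2 ≡ 22² = 484 ≡ 24, 22^4 ≡ 24² = 576 ≡ 24, 22^8 ≡ 24² = 576 ≡ 24, 22^16 ≡ 24² = 576 ≡ 24, 22^32 ≡ 24² = 576 ≡ 24. Since 38 = 32 + 4 + 2, 22^38 ≡ 24·24·24: 24·24 = 576 ≡ 24, then 24·24 = 576 ≡ 24. So 22^38 ≡ 24 (mod 46).
g(24): Repeated squaring mod 46: 24^1 ≡ 24, 24^2 ≡ 24² = 576 ≡ 24, 24^4 ≡ 24² = 576 ≡ 24, 24^8 ≡ 24² = 576 ≡ 24, 24^16 ≡ 24² = 576 ≡ 24, 24^32 ≡ 24² = 576 ≡ 24. Since 38 = 32 + 4 + 2, 24^38 ≡ 24·24·24: 24·24 = 576 ≡ 24, then 24·24 = 576 ≡ 24. So 24^38 ≡ 24 (mod 46).
So g(22) = g(24) = 24 while 22 ≠ 24, so g is not injective.
A non-injective map from the 46-element set ℤ_{46} to itself takes at most 45 distinct values, so it cannot be surjective. Therefore g is not surjective.
Since g is not surjective, we determine |image(g)|. Computing x^38 mod 46 for each x (by repeated squaring, reducing mod 46 at every step), the values g(0), g(1), …, g(45) are: 0, 1, 32, 13, 12, 3, 2, 29, 16, 31, 4, 41, 18, 27, 8, 39, 6, 25, 26, 35, 36, 9, 24, 23, 24, 9, 36, 35, 26, 25, 6, 39, 8, 27, 18, 41, 4, 31, 16, 29, 2, 3, 12, 13, 32, 1.
The distinct values are {0, 1, 2, 3, 4, 6, 8, 9, 12, 13, 16, 18, 23, 24, 25, 26, 27, 29, 31, 32, 35, 36, 39, 41}; there are 24 of them.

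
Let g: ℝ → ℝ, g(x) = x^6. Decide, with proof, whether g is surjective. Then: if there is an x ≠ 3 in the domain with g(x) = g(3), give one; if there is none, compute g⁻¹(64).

-3

Since 6 is even, x^6 ≥ 0 for all x ∈ ℝ, so −1 ∈ ℝ has no preimage. So g is not surjective.
For the follow-up, such an x exists: taking x = −3 ∈ ℝ gives g(−3) = 729 = g(3) with −3 ≠ 3.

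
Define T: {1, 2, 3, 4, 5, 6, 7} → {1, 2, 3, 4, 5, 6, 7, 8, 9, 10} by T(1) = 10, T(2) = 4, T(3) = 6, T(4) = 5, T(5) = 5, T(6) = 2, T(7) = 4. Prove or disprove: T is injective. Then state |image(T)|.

5

T(4) = 5 = T(5) with 4 ≠ 5, so T is not injective.
The image of T is {2, 4, 5, 6, 10}, which has 5 elements.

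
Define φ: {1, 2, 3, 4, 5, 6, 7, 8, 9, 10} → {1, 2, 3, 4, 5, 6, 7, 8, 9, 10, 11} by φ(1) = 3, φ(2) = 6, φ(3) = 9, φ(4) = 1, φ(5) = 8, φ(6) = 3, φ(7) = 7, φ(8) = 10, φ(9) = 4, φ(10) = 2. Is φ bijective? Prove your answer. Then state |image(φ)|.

9

φ(1) = 3 = φ(6) with 1 ≠ 6, so φ is not injective, hence not bijective.
The image of φ is {1, 2, 3, 4, 6, 7, 8, 9, 10}, which has 9 elements.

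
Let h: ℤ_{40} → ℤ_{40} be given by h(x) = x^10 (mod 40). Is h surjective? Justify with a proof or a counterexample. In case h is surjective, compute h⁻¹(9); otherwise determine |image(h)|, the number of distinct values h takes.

6

h(4): Repeated squaring mod 40: 4^1 ≡ 4, 4^2 ≡ 4² = 16, 4^4 ≡ 16² = 256 ≡ 16, 4^8 ≡ 16² = 256 ≡ 16. Since 10 = 8 + 2, 4^10 ≡ 16·16: 16·16 = 256 ≡ 16. So 4^10 ≡ 16 (mod 40).
h(6): Repeated squaring mod 40: 6^1 ≡ 6, 6^2 ≡ 6² = 36, 6^4 ≡ 36² = 1296 ≡ 16, 6^8 ≡ 16² = 256 ≡ 16. Since 10 = 8 + 2, 6^10 ≡ 16·36: 16·36 = 576 ≡ 16. So 6^10 ≡ 16 (mod 40).
So h(4) = h(6) = 16 while 4 ≠ 6, therefore h is not injective.
A non-injective map from the 40-element set ℤ_{40} to itself takes at most 39 distinct values, so it cannot be surjective. So h is not surjective.
Since h is not surjective, we determine |image(h)|. Computing x^10 mod 40 for each x (by repeated squaring, reducing mod 40 at every step), the values h(0), h(1), …, h(39) are: 0, 1, 24, 9, 16, 25, 16, 9, 24, 1, 0, 1, 24, 9, 16, 25, 16, 9, 24, 1, 0, 1, 24, 9, 16, 25, 16, 9, 24, 1, 0, 1, 24, 9, 16, 25, 16, 9, 24, 1.
The distinct values are {0, 1, 9, 16, 24, 25}; there are 6 of them.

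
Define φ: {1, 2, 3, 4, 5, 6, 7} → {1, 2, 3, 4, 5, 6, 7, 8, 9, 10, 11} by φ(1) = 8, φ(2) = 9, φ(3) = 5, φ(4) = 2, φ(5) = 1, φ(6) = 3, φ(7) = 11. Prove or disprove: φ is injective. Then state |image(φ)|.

The values φ(1), …, φ(7) are 8, 9, 5, 2, 1, 3, 11 — all distinct.
So φ(a) = φ(b) only when a = b, and φ is injective.
The image of φ is {1, 2, 3, 5, 8, 9, 11}, which has 7 elements.

7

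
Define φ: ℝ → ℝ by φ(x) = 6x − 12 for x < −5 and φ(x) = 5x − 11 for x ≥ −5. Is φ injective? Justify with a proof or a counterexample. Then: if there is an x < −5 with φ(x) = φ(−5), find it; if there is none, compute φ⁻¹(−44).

Both pieces are strictly increasing (slopes 6 and 5), so each is injective on its own interval.
The left piece maps (−∞, −5) onto (−∞, −42); the right piece maps [−5, ∞) onto [−36, ∞).
These images are disjoint, so no value is attained by both pieces. Therefore φ is injective.
Because the two images are disjoint, no x < −5 has φ(x) = φ(−5), so we compute φ⁻¹(−44): −44 lies in (−∞, −42), so solve 6x − 12 = −44: x = (−44 + 12)/6 = −16/3.

-16/3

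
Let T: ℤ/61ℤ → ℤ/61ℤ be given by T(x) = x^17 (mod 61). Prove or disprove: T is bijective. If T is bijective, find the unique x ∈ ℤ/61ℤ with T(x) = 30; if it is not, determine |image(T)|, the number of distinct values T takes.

55

Since 61 is prime, the nonzero elements of ℤ/61ℤ form a cyclic group of order 60.
As gcd(17, 60) = 1, raising to the 17th power is a bijection on this group: if s^17 ≡ t^17 then (st^{−1})^17 = 1, and the only element of order dividing gcd(17, 60) = 1 is 1, so s = t.
With T(0) = 0 this makes T injective on all of ℤ/61ℤ, hence bijective (finite equal-size domain and codomain). In particular T is bijective.
Since T is bijective, we find the preimage of 30. The inverse of x ↦ x^17 on (ℤ/61ℤ)^× is x ↦ x^53, because 17·53 = 901 = 15·60 + 1 ≡ 1 (mod 60) and x^{60} = 1 for x ≠ 0 (Fermat). So T⁻¹(30) = 30^53 mod 61.
Repeated squaring mod 61: 30^1 ≡ 30, 30^2 ≡ 30² = 900 ≡ 46, 30^4 ≡ 46² = 2116 ≡ 42, 30^8 ≡ 42² = 1764 ≡ 56, 30^16 ≡ 56² = 3136 ≡ 25, 30^32 ≡ 25² = 625 ≡ 15. Since 53 = 32 + 16 + 4 + 1, 30^53 ≡ 15·25·42·30: 15·25 = 375 ≡ 9, then 9·42 = 378 ≡ 12, then 12·30 = 360 ≡ 55. So 30^53 ≡ 55 (mod 61).
Hence T⁻¹(30) = 55.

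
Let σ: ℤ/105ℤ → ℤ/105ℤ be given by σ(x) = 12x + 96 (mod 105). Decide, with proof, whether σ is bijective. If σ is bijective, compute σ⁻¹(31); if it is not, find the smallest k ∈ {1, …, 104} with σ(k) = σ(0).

We have gcd(12, 105) = 3 > 1. Taking s = 0 and t = 35: σ(0) = 96 and σ(35) = 12·35 + 96 = 516 ≡ 96 (mod 105).
So σ(0) = σ(35) while 0 ≠ 35, hence σ is not injective, hence not bijective.
Since σ is not bijective, we find the least positive k with σ(k) = σ(0): this means 12k ≡ 0 (mod 105), i.e. 105 ∣ 12k. Since gcd(12, 105) = 3, dividing through by 3 this holds exactly when 35 ∣ 4k, and as gcd(4, 35) = 1, exactly when 35 ∣ k.
The smallest positive such k is 35.

35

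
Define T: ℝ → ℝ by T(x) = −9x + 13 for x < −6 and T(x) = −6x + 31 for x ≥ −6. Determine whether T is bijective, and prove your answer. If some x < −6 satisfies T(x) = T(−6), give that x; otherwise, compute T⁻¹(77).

Both pieces are strictly decreasing (slopes −9 and −6), so each is injective on its own interval.
The left piece maps (−∞, −6) onto (67, ∞); the right piece maps [−6, ∞) onto (−∞, 67].
Since 67 = 67, the images partition ℝ: T is injective and surjective, hence bijective.
Because the two images are disjoint, no x < −6 has T(x) = T(−6), so we compute T⁻¹(77): 77 lies in (67, ∞), so solve −9x + 13 = 77: x = (77 − 13)/(−9) = −64/9.

-64/9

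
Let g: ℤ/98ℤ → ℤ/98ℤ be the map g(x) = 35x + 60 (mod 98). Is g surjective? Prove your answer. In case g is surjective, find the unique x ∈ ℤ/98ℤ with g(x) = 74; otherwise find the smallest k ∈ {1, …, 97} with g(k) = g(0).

14

Since gcd(35, 98) = 7, we have 35x ≡ 0 (mod 7) for all x, so g(x) ≡ 4 (mod 7).
But 0 ≢ 4 (mod 7), so 0 ∈ ℤ/98ℤ has no preimage. So g is not surjective.
Since g is not surjective, we find the least positive k with g(k) = g(0): this means 35k ≡ 0 (mod 98), i.e. 98 ∣ 35k. Since gcd(35, 98) = 7, dividing through by 7 this holds exactly when 14 ∣ 5k, and as gcd(5, 14) = 1, exactly when 14 ∣ k.
The smallest positive such k is 14.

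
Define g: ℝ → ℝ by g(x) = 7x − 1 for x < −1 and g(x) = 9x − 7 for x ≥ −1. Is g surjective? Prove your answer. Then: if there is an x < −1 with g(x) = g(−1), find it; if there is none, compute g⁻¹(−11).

Both pieces are strictly increasing (slopes 7 and 9), so each is injective on its own interval.
The left piece maps (−∞, −1) onto (−∞, −8); the right piece maps [−1, ∞) onto [−16, ∞).
The union (−∞, −8) ∪ [−16, ∞) covers ℝ, so g is surjective.
For the follow-up: the images overlap, so an x < −1 with g(x) = g(−1) exists. g(−1) = −16; solving 7x − 1 = −16 for x < −1 gives x = (−16 + 1)/7 = −15/7.

-15/7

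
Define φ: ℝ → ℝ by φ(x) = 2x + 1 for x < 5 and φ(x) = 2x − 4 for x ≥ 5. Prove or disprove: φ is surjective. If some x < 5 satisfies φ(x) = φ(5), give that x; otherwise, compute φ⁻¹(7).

5/2

Both pieces are strictly increasing (slopes 2 and 2), so each is injective on its own interval.
The left piece maps (−∞, 5) onto (−∞, 11); the right piece maps [5, ∞) onto [6, ∞).
The union (−∞, 11) ∪ [6, ∞) covers ℝ, so φ is surjective.
For the follow-up: the images overlap, so an x < 5 with φ(x) = φ(5) exists. φ(5) = 6; solving 2x + 1 = 6 for x < 5 gives x = (6 − 1)/2 = 5/2.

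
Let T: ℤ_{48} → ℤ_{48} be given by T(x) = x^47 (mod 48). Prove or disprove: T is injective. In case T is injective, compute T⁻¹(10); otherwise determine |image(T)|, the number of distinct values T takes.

T(0) = 0^47 = 0.
T(6): Repeated squaring mod 48: 6^1 ≡ 6, 6^2 ≡ 6² = 36, 6^4 ≡ 36² = 1296 ≡ 0, 6^8 ≡ 0² = 0, 6^16 ≡ 0² = 0, 6^32 ≡ 0² = 0. Since 47 = 32 + 8 + 4 + 2 + 1, 6^47 ≡ 0·0·0·36·6: 0·0 = 0, then 0·0 = 0, then 0·36 = 0, then 0·6 = 0. So 6^47 ≡ 0 (mod 48).
So T(0) = T(6) = 0 while 0 ≠ 6, therefore T is not injective.
Since T is not injective, we determine |image(T)|. Computing x^47 mod 48 for each x (by repeated squaring, reducing mod 48 at every step), the values T(0), T(1), …, T(47) are: 0, 1, 32, 27, 16, 29, 0, 7, 32, 9, 16, 35, 0, 37, 32, 15, 16, 17, 0, 43, 32, 45, 16, 23, 0, 25, 32, 3, 16, 5, 0, 31, 32, 33, 16, 11, 0, 13, 32, 39, 16, 41, 0, 19, 32, 21, 16, 47.
The distinct values are {0, 1, 3, 5, 7, 9, 11, 13, 15, 16, 17, 19, 21, 23, 25, 27, 29, 31, 32, 33, 35, 37, 39, 41, 43, 45, 47}; there are 27 of them.

27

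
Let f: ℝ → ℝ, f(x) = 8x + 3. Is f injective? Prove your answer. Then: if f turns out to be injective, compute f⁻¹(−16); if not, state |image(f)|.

Suppose f(a) = f(b). Then 8a + 3 = 8b + 3, therefore 8a = 8b, therefore a = b.
So f is injective.
Since f is injective, we compute f⁻¹(−16) = (−16 − 3)/8 = −19/8.

-19/8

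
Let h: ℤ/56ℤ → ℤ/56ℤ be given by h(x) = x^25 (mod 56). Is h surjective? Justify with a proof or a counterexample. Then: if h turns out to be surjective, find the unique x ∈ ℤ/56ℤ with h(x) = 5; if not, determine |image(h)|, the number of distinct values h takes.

35

h(0) = 0^25 = 0.
h(14): Repeated squaring mod 56: 14^1 ≡ 14, 14^2 ≡ 14² = 196 ≡ 28, 14^4 ≡ 28² = 784 ≡ 0, 14^8 ≡ 0² = 0, 14^16 ≡ 0² = 0. Since 25 = 16 + 8 + 1, 14^25 ≡ 0·0·14: 0·0 = 0, then 0·14 = 0. So 14^25 ≡ 0 (mod 56).
So h(0) = h(14) = 0 while 0 ≠ 14, so h is not injective.
A non-injective map from the 56-element set ℤ/56ℤ to itself takes at most 55 distinct values, so it cannot be surjective. Therefore h is not surjective.
Since h is not surjective, we determine |image(h)|. Computing x^25 mod 56 for each x (by repeated squaring, reducing mod 56 at every step), the values h(0), h(1), …, h(55) are: 0, 1, 16, 3, 32, 5, 48, 7, 8, 9, 24, 11, 40, 13, 0, 15, 16, 17, 32, 19, 48, 21, 8, 23, 24, 25, 40, 27, 0, 29, 16, 31, 32, 33, 48, 35, 8, 37, 24, 39, 40, 41, 0, 43, 16, 45, 32, 47, 48, 49, 8, 51, 24, 53, 40, 55.
The distinct values are {0, 1, 3, 5, 7, 8, 9, 11, 13, 15, 16, 17, 19, 21, 23, 24, 25, 27, 29, 31, 32, 33, 35, 37, 39, 40, 41, 43, 45, 47, 48, 49, 51, 53, 55}; there are 35 of them.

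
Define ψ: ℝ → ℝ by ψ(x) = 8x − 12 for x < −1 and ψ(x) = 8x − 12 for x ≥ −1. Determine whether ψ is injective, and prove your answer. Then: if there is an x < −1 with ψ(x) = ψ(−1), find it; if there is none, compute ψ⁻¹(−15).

Both pieces are strictly increasing (slopes 8 and 8), so each is injective on its own interval.
The left piece maps (−∞, −1) onto (−∞, −20); the right piece maps [−1, ∞) onto [−20, ∞).
These images are disjoint, so no value is attained by both pieces. Therefore ψ is injective.
Because the two images are disjoint, no x < −1 has ψ(x) = ψ(−1), so we compute ψ⁻¹(−15): −15 lies in [−20, ∞), so solve 8x − 12 = −15: x = (−15 + 12)/8 = −3/8.

-3/8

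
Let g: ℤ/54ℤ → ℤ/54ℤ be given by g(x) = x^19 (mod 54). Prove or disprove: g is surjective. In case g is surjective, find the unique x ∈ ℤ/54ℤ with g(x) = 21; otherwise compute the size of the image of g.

g(0) = 0^19 = 0.
g(6): Repeated squaring mod 54: 6^1 ≡ 6, 6^2 ≡ 6² = 36, 6^4 ≡ 36² = 1296 ≡ 0, 6^8 ≡ 0² = 0, 6^16 ≡ 0² = 0. Since 19 = 16 + 2 + 1, 6^19 ≡ 0·36·6: 0·36 = 0, then 0·6 = 0. So 6^19 ≡ 0 (mod 54).
So g(0) = g(6) = 0 while 0 ≠ 6, thus g is not injective.
A non-injective map from the 54-element set ℤ/54ℤ to itself takes at most 53 distinct values, so it cannot be surjective. So g is not surjective.
Since g is not surjective, we determine |image(g)|. Computing x^19 mod 54 for each x (by repeated squaring, reducing mod 54 at every step), the values g(0), g(1), …, g(53) are: 0, 1, 2, 27, 4, 5, 0, 7, 8, 27, 10, 11, 0, 13, 14, 27, 16, 17, 0, 19, 20, 27, 22, 23, 0, 25, 26, 27, 28, 29, 0, 31, 32, 27, 34, 35, 0, 37, 38, 27, 40, 41, 0, 43, 44, 27, 46, 47, 0, 49, 50, 27, 52, 53.
The distinct values are {0, 1, 2, 4, 5, 7, 8, 10, 11, 13, 14, 16, 17, 19, 20, 22, 23, 25, 26, 27, 28, 29, 31, 32, 34, 35, 37, 38, 40, 41, 43, 44, 46, 47, 49, 50, 52, 53}; there are 38 of them.

38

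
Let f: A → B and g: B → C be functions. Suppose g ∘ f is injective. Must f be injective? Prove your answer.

injective

Suppose f(u) = f(v). Applying g: (g ∘ f)(u) = (g ∘ f)(v). Since g ∘ f is injective, u = v. Thus f is injective.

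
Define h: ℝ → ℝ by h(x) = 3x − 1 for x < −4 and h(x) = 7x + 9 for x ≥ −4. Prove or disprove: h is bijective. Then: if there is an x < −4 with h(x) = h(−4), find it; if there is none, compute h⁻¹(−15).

Both pieces are strictly increasing (slopes 3 and 7), so each is injective on its own interval.
The left piece maps (−∞, −4) onto (−∞, −13); the right piece maps [−4, ∞) onto [−19, ∞).
These images overlap. In particular h(−4) = −19 (right piece), and solving 3x − 1 = −19 on the left piece gives x = −6 < −4.
So h(−6) = h(−4) with −6 ≠ −4, and h is not injective, hence not bijective. This x = −6 is the requested value below −4.

-6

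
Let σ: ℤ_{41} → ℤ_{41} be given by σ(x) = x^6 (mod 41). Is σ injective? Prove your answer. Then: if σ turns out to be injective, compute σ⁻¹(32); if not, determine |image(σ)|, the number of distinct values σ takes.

σ(20): Repeated squaring mod 41: 20^1 ≡ 20, 20^2 ≡ 20² = 400 ≡ 31, 20^4 ≡ 31² = 961 ≡ 18. Since 6 = 4 + 2, 20^6 ≡ 18·31: 18·31 = 558 ≡ 25. So 20^6 ≡ 25 (mod 41).
σ(21): Repeated squaring mod 41: 21^1 ≡ 21, 21^2 ≡ 21² = 441 ≡ 31, 21^4 ≡ 31² = 961 ≡ 18. Since 6 = 4 + 2, 21^6 ≡ 18·31: 18·31 = 558 ≡ 25. So 21^6 ≡ 25 (mod 41).
So σ(20) = σ(21) = 25 while 20 ≠ 21, so σ is not injective.
Since σ is not injective, we determine |image(σ)|. Computing x^6 mod 41 for each x (by repeated squaring, reducing mod 41 at every step), the values σ(0), σ(1), …, σ(40) are: 0, 1, 23, 32, 37, 4, 39, 20, 31, 40, 10, 33, 36, 2, 9, 5, 16, 8, 18, 21, 25, 25, 21, 18, 8, 16, 5, 9, 2, 36, 33, 10, 40, 31, 20, 39, 4, 37, 32, 23, 1.
The distinct values are {0, 1, 2, 4, 5, 8, 9, 10, 16, 18, 20, 21, 23, 25, 31, 32, 33, 36, 37, 39, 40}; there are 21 of them.

21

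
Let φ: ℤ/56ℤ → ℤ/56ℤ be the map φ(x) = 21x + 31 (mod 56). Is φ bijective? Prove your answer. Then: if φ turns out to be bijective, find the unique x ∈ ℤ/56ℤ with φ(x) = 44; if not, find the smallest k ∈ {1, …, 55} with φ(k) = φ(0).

8

Recall: φ is injective when φ(x_1) = φ(x_2) forces x_1 = x_2.
We have gcd(21, 56) = 7 > 1. Taking x_1 = 0 and x_2 = 8: φ(0) = 31 and φ(8) = 21·8 + 31 = 199 ≡ 31 (mod 56).
So φ(0) = φ(8) while 0 ≠ 8, therefore φ is not injective, hence not bijective.
Since φ is not bijective, we find the least positive k with φ(k) = φ(0): this means 21k ≡ 0 (mod 56), i.e. 56 ∣ 21k. Since gcd(21, 56) = 7, dividing through by 7 this holds exactly when 8 ∣ 3k, and as gcd(3, 8) = 1, exactly when 8 ∣ k.
The smallest positive such k is 8.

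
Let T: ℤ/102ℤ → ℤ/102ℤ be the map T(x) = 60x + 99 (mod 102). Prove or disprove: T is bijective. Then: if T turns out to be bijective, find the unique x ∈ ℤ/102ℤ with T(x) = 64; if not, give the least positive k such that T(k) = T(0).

17

We have gcd(60, 102) = 6 > 1. Taking u = 0 and v = 17: T(0) = 99 and T(17) = 60·17 + 99 = 1119 ≡ 99 (mod 102).
So T(0) = T(17) while 0 ≠ 17, thus T is not injective, hence not bijective.
Since T is not bijective, we find the least positive k with T(k) = T(0): this means 60k ≡ 0 (mod 102), i.e. 102 ∣ 60k. Since gcd(60, 102) = 6, dividing through by 6 this holds exactly when 17 ∣ 10k, and as gcd(10, 17) = 1, exactly when 17 ∣ k.
The smallest positive such k is 17.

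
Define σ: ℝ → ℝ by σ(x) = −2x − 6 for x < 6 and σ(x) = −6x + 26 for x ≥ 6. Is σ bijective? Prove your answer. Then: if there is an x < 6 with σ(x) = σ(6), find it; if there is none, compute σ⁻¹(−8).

Both pieces are strictly decreasing (slopes −2 and −6), so each is injective on its own interval.
The left piece maps (−∞, 6) onto (−18, ∞); the right piece maps [6, ∞) onto (−∞, −10].
These images overlap. In particular σ(6) = −10 (right piece), and solving −2x − 6 = −10 on the left piece gives x = 2 < 6.
So σ(2) = σ(6) with 2 ≠ 6, and σ is not injective, hence not bijective. This x = 2 is the requested value below 6.

2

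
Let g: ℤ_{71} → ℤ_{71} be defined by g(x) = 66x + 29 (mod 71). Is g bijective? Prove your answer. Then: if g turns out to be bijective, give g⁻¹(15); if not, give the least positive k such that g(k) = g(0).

17

By definition, injectivity means: for all s, t in the domain, g(s) = g(t) implies s = t.
If g(s) = g(t), then 66s ≡ 66t (mod 71). Because gcd(66, 71) = 1, we may cancel 66 to get s ≡ t (mod 71).
We now compute 66⁻¹ mod 71 explicitly. Euclid's algorithm: 71 = 1·66 + 5, 66 = 13·5 + 1; back-substituting gives 1 = 14·66 − 13·71, so 66⁻¹ ≡ 14 (mod 71).
For any y ∈ ℤ_{71}, x = 14(y − 29) mod 71 satisfies g(x) = 66·14(y − 29) + 29 ≡ y (since 66·14 ≡ 1 mod 71). So every y has a preimage.
Therefore g is bijective.
Since g is bijective, we find g⁻¹(15): we need 66x ≡ 15 − 29 ≡ 57 (mod 71). Using 66⁻¹ = 14: x ≡ 14·57 = 798 = 11·71 + 17, so x = 17.
Check: g(17) = 66·17 + 29 = 1151 = 16·71 + 15 ≡ 15 (mod 71).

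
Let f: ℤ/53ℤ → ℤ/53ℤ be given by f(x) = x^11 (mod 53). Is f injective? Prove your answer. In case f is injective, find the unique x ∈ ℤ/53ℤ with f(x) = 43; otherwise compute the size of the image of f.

Since 53 is prime, the nonzero elements of ℤ/53ℤ form a cyclic group of order 52.
As gcd(11, 52) = 1, raising to the 11th power is a bijection on this group: if a^11 ≡ b^11 then (ab^{−1})^11 = 1, and the only element of order dividing gcd(11, 52) = 1 is 1, so a = b.
With f(0) = 0 this makes f injective on all of ℤ/53ℤ, hence bijective (finite equal-size domain and codomain). In particular f is injective.
Since f is injective, we find the preimage of 43. The inverse of x ↦ x^11 on (ℤ/53ℤ)^× is x ↦ x^19, because 11·19 = 209 = 4·52 + 1 ≡ 1 (mod 52) and x^{52} = 1 for x ≠ 0 (Fermat). So f⁻¹(43) = 43^19 mod 53.
Repeated squaring mod 53: 43^1 ≡ 43, 43^2 ≡ 43² = 1849 ≡ 47, 43^4 ≡ 47² = 2209 ≡ 36, 43^8 ≡ 36² = 1296 ≡ 24, 43^16 ≡ 24² = 576 ≡ 46. Since 19 = 16 + 2 + 1, 43^19 ≡ 46·47·43: 46·47 = 2162 ≡ 42, then 42·43 = 1806 ≡ 4. So 43^19 ≡ 4 (mod 53).
Hence f⁻¹(43) = 4.

4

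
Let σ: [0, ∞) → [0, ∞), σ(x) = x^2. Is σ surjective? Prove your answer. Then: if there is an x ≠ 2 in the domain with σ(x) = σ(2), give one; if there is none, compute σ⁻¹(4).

For any y ∈ [0, ∞), x = y^{1/2} ∈ [0, ∞) gives σ(x) = y, so σ is surjective.
Since x ↦ x^2 is strictly increasing on [0, ∞), it is injective there, so no x ≠ 2 in the domain has σ(x) = σ(2). We therefore compute σ⁻¹(4) = 4^{1/2} = 2 (indeed 2^2 = 4).

2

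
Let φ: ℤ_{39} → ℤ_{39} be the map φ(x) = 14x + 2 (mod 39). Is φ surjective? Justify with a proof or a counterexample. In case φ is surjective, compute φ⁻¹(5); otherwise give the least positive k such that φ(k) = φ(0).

Since gcd(14, 39) = 1, 14 is invertible modulo 39. Euclid's algorithm: 39 = 2·14 + 11, 14 = 1·11 + 3, 11 = 3·3 + 2, 3 = 1·2 + 1; back-substituting gives 1 = 14·14 − 5·39, so 14⁻¹ ≡ 14 (mod 39).
For any y ∈ ℤ_{39}, x = 14(y − 2) mod 39 satisfies φ(x) = 14·14(y − 2) + 2 ≡ y (since 14·14 ≡ 1 mod 39). So every y has a preimage.
So φ is surjective.
Since φ is surjective, we find φ⁻¹(5): we need 14x ≡ 5 − 2 ≡ 3 (mod 39). Using 14⁻¹ = 14: x ≡ 14·3 = 42 = 1·39 + 3, so x = 3.
Check: φ(3) = 14·3 + 2 = 44 = 1·39 + 5 ≡ 5 (mod 39).

3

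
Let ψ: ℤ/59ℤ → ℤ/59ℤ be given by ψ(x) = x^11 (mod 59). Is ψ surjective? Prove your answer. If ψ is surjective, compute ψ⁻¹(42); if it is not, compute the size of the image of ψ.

Since 59 is prime, the nonzero elements of ℤ/59ℤ form a cyclic group of order 58.
As gcd(11, 58) = 1, raising to the 11th power is a bijection on this group: if x_1^11 ≡ x_2^11 then (x_1x_2^{−1})^11 = 1, and the only element of order dividing gcd(11, 58) = 1 is 1, so x_1 = x_2.
With ψ(0) = 0 this makes ψ injective on all of ℤ/59ℤ, hence bijective (finite equal-size domain and codomain). In particular ψ is surjective.
Since ψ is surjective, we find the preimage of 42. The inverse of x ↦ x^11 on (ℤ/59ℤ)^× is x ↦ x^37, because 11·37 = 407 = 7·58 + 1 ≡ 1 (mod 58) and x^{58} = 1 for x ≠ 0 (Fermat). So ψ⁻¹(42) = 42^37 mod 59.
Repeated squaring mod 59: 42^1 ≡ 42, 42^2 ≡ 42² = 1764 ≡ 53, 42^4 ≡ 53² = 2809 ≡ 36, 42^8 ≡ 36² = 1296 ≡ 57, 42^16 ≡ 57² = 3249 ≡ 4, 42^32 ≡ 4² = 16. Since 37 = 32 + 4 + 1, 42^37 ≡ 16·36·42: 16·36 = 576 ≡ 45, then 45·42 = 1890 ≡ 2. So 42^37 ≡ 2 (mod 59).
Hence ψ⁻¹(42) = 2.

2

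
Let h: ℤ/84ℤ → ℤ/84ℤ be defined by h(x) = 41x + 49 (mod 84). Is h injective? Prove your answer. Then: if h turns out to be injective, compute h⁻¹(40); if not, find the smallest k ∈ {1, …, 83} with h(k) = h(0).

51

If h(s) = h(t), then 41s ≡ 41t (mod 84). Because gcd(41, 84) = 1, we may cancel 41 to get s ≡ t (mod 84).
Thus h is injective.
We now compute 41⁻¹ mod 84 explicitly. Euclid's algorithm: 84 = 2·41 + 2, 41 = 20·2 + 1; back-substituting gives 1 = 41·41 − 20·84, so 41⁻¹ ≡ 41 (mod 84).
Since h is injective, we find h⁻¹(40): we need 41x ≡ 40 − 49 ≡ 75 (mod 84). Using 41⁻¹ = 41: x ≡ 41·75 = 3075 = 36·84 + 51, so x = 51.
Check: h(51) = 41·51 + 49 = 2140 = 25·84 + 40 ≡ 40 (mod 84).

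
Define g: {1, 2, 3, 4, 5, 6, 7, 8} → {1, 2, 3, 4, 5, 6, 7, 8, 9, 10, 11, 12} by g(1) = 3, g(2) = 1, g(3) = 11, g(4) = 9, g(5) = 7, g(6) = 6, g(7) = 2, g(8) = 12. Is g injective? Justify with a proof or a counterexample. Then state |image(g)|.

The values g(1), …, g(8) are 3, 1, 11, 9, 7, 6, 2, 12 — all distinct.
So g(x_1) = g(x_2) only when x_1 = x_2, and g is injective.
The image of g is {1, 2, 3, 6, 7, 9, 11, 12}, which has 8 elements.

8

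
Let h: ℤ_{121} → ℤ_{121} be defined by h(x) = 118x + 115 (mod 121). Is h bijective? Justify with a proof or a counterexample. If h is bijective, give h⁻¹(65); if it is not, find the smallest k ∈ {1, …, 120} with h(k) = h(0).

57

Recall: injectivity means: for all x_1, x_2 in the domain, h(x_1) = h(x_2) implies x_1 = x_2.
If h(x_1) = h(x_2), then 118x_1 ≡ 118x_2 (mod 121). Because gcd(118, 121) = 1, we may cancel 118 to get x_1 ≡ x_2 (mod 121).
We now compute 118⁻¹ mod 121 explicitly. Euclid's algorithm: 121 = 1·118 + 3, 118 = 39·3 + 1; back-substituting gives 1 = 40·118 − 39·121, so 118⁻¹ ≡ 40 (mod 121).
Then y ↦ 40(y − 115) is a two-sided inverse to h, so every y ∈ ℤ_{121} has a preimage.
Hence h is bijective.
Since h is bijective, we compute h⁻¹(65): solve 118x + 115 ≡ 65 (mod 121), i.e. 118x ≡ 71 (mod 121).
Multiplying by 118⁻¹ = 40 gives x ≡ 40·71 = 2840 = 23·121 + 57 ≡ 57 (mod 121).
Check: h(57) = 118·57 + 115 = 6841 = 56·121 + 65 ≡ 65 (mod 121).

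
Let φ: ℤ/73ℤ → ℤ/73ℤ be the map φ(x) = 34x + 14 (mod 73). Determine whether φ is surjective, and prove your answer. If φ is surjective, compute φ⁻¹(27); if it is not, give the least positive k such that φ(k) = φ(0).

24

By definition, φ is surjective if every y in the codomain equals φ(x) for some x in the domain.
Since gcd(34, 73) = 1, 34 is invertible modulo 73. Euclid's algorithm: 73 = 2·34 + 5, 34 = 6·5 + 4, 5 = 1·4 + 1; back-substituting gives 1 = 58·34 − 27·73, so 34⁻¹ ≡ 58 (mod 73).
Then y ↦ 58(y − 14) is a two-sided inverse to φ, so every y ∈ ℤ/73ℤ has a preimage.
Thus φ is surjective.
Since φ is surjective, we find φ⁻¹(27): we need 34x ≡ 27 − 14 ≡ 13 (mod 73). Using 34⁻¹ = 58: x ≡ 58·13 = 754 = 10·73 + 24, so x = 24.
Check: φ(24) = 34·24 + 14 = 830 = 11·73 + 27 ≡ 27 (mod 73).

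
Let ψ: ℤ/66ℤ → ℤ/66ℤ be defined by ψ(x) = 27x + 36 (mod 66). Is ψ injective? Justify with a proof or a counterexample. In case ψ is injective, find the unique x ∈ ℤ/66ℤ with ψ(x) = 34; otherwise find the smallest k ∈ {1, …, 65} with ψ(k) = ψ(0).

22

We have gcd(27, 66) = 3 > 1. Taking s = 0 and t = 22: ψ(0) = 36 and ψ(22) = 27·22 + 36 = 630 ≡ 36 (mod 66).
So ψ(0) = ψ(22) while 0 ≠ 22, hence ψ is not injective.
Since ψ is not injective, we find the least positive k with ψ(k) = ψ(0): this means 27k ≡ 0 (mod 66), i.e. 66 ∣ 27k. Since gcd(27, 66) = 3, dividing through by 3 this holds exactly when 22 ∣ 9k, and as gcd(9, 22) = 1, exactly when 22 ∣ k.
The smallest positive such k is 22.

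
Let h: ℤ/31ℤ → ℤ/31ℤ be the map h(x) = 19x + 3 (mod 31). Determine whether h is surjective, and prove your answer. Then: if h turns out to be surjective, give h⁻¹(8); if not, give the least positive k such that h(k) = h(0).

Since gcd(19, 31) = 1, 19 is invertible modulo 31. Euclid's algorithm: 31 = 1·19 + 12, 19 = 1·12 + 7, 12 = 1·7 + 5, 7 = 1·5 + 2, 5 = 2·2 + 1; back-substituting gives 1 = 18·19 − 11·31, so 19⁻¹ ≡ 18 (mod 31).
For any y ∈ ℤ/31ℤ, x = 18(y − 3) mod 31 satisfies h(x) = 19·18(y − 3) + 3 ≡ y (since 19·18 ≡ 1 mod 31). So every y has a preimage.
Therefore h is surjective.
Since h is surjective, we find h⁻¹(8): we need 19x ≡ 8 − 3 ≡ 5 (mod 31). Using 19⁻¹ = 18: x ≡ 18·5 = 90 = 2·31 + 28, so x = 28.
Check: h(28) = 19·28 + 3 = 535 = 17·31 + 8 ≡ 8 (mod 31).

28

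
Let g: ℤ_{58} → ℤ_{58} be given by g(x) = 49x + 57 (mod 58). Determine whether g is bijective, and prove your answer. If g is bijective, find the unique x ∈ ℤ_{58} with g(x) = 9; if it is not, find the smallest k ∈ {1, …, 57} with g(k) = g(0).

If g(x_1) = g(x_2), then 49x_1 ≡ 49x_2 (mod 58). Because gcd(49, 58) = 1, we may cancel 49 to get x_1 ≡ x_2 (mod 58).
We now compute 49⁻¹ mod 58 explicitly. Euclid's algorithm: 58 = 1·49 + 9, 49 = 5·9 + 4, 9 = 2·4 + 1; back-substituting gives 1 = 45·49 − 38·58, so 49⁻¹ ≡ 45 (mod 58).
Then y ↦ 45(y − 57) is a two-sided inverse to g, so every y ∈ ℤ_{58} has a preimage.
Hence g is bijective.
Since g is bijective, we find g⁻¹(9): we need 49x ≡ 9 − 57 ≡ 10 (mod 58). Using 49⁻¹ = 45: x ≡ 45·10 = 450 = 7·58 + 44, so x = 44.
Check: g(44) = 49·44 + 57 = 2213 = 38·58 + 9 ≡ 9 (mod 58).

44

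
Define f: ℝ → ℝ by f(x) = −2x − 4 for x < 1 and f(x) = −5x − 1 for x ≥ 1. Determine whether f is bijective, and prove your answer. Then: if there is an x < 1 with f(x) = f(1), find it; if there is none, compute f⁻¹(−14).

Both pieces are strictly decreasing (slopes −2 and −5), so each is injective on its own interval.
The left piece maps (−∞, 1) onto (−6, ∞); the right piece maps [1, ∞) onto (−∞, −6].
Since −6 = −6, the images partition ℝ: f is injective and surjective, hence bijective.
Because the two images are disjoint, no x < 1 has f(x) = f(1), so we compute f⁻¹(−14): −14 lies in (−∞, −6], so solve −5x − 1 = −14: x = (−14 + 1)/(−5) = 13/5.

13/5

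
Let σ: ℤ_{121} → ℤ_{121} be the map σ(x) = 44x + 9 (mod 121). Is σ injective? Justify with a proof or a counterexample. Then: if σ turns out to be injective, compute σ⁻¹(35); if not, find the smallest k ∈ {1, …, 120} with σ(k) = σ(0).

11

Recall: injectivity means: for all x_1, x_2 in the domain, σ(x_1) = σ(x_2) implies x_1 = x_2.
We have gcd(44, 121) = 11 > 1. Taking x_1 = 0 and x_2 = 11: σ(0) = 9 and σ(11) = 44·11 + 9 = 493 ≡ 9 (mod 121).
So σ(0) = σ(11) while 0 ≠ 11, thus σ is not injective.
Since σ is not injective, we find the least positive k with σ(k) = σ(0): this means 44k ≡ 0 (mod 121), i.e. 121 ∣ 44k. Since gcd(44, 121) = 11, dividing through by 11 this holds exactly when 11 ∣ 4k, and as gcd(4, 11) = 1, exactly when 11 ∣ k.
The smallest positive such k is 11.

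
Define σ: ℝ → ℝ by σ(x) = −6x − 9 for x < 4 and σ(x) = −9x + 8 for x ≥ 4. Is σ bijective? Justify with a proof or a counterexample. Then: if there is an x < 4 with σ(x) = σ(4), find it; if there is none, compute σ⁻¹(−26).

19/6

Both pieces are strictly decreasing (slopes −6 and −9), so each is injective on its own interval.
The left piece maps (−∞, 4) onto (−33, ∞); the right piece maps [4, ∞) onto (−∞, −28].
These images overlap. In particular σ(4) = −28 (right piece), and solving −6x − 9 = −28 on the left piece gives x = 19/6 < 4.
So σ(19/6) = σ(4) with 19/6 ≠ 4, and σ is not injective, hence not bijective. This x = 19/6 is the requested value below 4.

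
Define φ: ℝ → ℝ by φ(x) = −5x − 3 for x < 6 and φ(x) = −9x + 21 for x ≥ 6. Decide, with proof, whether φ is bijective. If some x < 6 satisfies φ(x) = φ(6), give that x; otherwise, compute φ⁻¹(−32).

Both pieces are strictly decreasing (slopes −5 and −9), so each is injective on its own interval.
The left piece maps (−∞, 6) onto (−33, ∞); the right piece maps [6, ∞) onto (−∞, −33].
Since −33 = −33, the images partition ℝ: φ is injective and surjective, hence bijective.
Because the two images are disjoint, no x < 6 has φ(x) = φ(6), so we compute φ⁻¹(−32): −32 lies in (−33, ∞), so solve −5x − 3 = −32: x = (−32 + 3)/(−5) = 29/5.

29/5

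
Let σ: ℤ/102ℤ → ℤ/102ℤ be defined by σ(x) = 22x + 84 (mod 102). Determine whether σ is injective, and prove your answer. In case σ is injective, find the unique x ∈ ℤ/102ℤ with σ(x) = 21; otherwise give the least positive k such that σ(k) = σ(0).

We have gcd(22, 102) = 2 > 1. Taking x_1 = 0 and x_2 = 51: σ(0) = 84 and σ(51) = 22·51 + 84 = 1206 ≡ 84 (mod 102).
So σ(0) = σ(51) while 0 ≠ 51, so σ is not injective.
Since σ is not injective, we find the least positive k with σ(k) = σ(0): this means 22k ≡ 0 (mod 102), i.e. 102 ∣ 22k. Since gcd(22, 102) = 2, dividing through by 2 this holds exactly when 51 ∣ 11k, and as gcd(11, 51) = 1, exactly when 51 ∣ k.
The smallest positive such k is 51.

51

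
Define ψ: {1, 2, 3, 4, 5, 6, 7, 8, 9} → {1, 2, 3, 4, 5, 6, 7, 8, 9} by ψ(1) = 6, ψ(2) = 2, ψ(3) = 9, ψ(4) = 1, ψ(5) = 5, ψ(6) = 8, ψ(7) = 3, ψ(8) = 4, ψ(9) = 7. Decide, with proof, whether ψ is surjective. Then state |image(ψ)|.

Every element of the codomain has a preimage: 1 = ψ(4), 2 = ψ(2), 3 = ψ(7), 4 = ψ(8), 5 = ψ(5), 6 = ψ(1), 7 = ψ(9), 8 = ψ(6), 9 = ψ(3).
Hence ψ is surjective.
The image of ψ is {1, 2, 3, 4, 5, 6, 7, 8, 9}, which has 9 elements.

9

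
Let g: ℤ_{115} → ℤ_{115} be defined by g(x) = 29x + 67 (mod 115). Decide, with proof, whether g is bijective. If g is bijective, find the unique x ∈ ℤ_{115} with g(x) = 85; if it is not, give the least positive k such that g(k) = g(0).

If g(x_1) = g(x_2), then 29x_1 ≡ 29x_2 (mod 115). Because gcd(29, 115) = 1, we may cancel 29 to get x_1 ≡ x_2 (mod 115).
We now compute 29⁻¹ mod 115 explicitly. Euclid's algorithm: 115 = 3·29 + 28, 29 = 1·28 + 1; back-substituting gives 1 = 4·29 − 1·115, so 29⁻¹ ≡ 4 (mod 115).
Then y ↦ 4(y − 67) is a two-sided inverse to g, so every y ∈ ℤ_{115} has a preimage.
Hence g is bijective.
Since g is bijective, we compute g⁻¹(85): solve 29x + 67 ≡ 85 (mod 115), i.e. 29x ≡ 18 (mod 115).
Multiplying by 29⁻¹ = 4 gives x ≡ 4·18 = 72 ≡ 72 (mod 115).
Check: g(72) = 29·72 + 67 = 2155 = 18·115 + 85 ≡ 85 (mod 115).

72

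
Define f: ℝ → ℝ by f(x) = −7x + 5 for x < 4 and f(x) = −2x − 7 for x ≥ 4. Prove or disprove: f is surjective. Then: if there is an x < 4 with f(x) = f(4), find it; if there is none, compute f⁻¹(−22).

Both pieces are strictly decreasing (slopes −7 and −2), so each is injective on its own interval.
The left piece maps (−∞, 4) onto (−23, ∞); the right piece maps [4, ∞) onto (−∞, −15].
The union (−23, ∞) ∪ (−∞, −15] covers ℝ, so f is surjective.
For the follow-up: the images overlap, so an x < 4 with f(x) = f(4) exists. f(4) = −15; solving −7x + 5 = −15 for x < 4 gives x = (−15 − 5)/(−7) = 20/7.

20/7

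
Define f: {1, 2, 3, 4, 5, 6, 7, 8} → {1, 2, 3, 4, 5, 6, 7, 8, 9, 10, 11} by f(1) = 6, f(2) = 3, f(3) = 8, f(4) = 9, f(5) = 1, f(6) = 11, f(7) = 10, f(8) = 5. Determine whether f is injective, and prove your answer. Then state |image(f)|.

The values f(1), …, f(8) are 6, 3, 8, 9, 1, 11, 10, 5 — all distinct.
So f(a) = f(b) only when a = b, and f is injective.
The image of f is {1, 3, 5, 6, 8, 9, 10, 11}, which has 8 elements.

8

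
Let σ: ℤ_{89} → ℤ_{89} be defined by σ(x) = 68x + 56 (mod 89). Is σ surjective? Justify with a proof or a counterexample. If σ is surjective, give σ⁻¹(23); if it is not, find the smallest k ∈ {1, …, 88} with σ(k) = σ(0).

Since gcd(68, 89) = 1, 68 is invertible modulo 89. Euclid's algorithm: 89 = 1·68 + 21, 68 = 3·21 + 5, 21 = 4·5 + 1; back-substituting gives 1 = 72·68 − 55·89, so 68⁻¹ ≡ 72 (mod 89).
Then y ↦ 72(y − 56) is a two-sided inverse to σ, so every y ∈ ℤ_{89} has a preimage.
So σ is surjective.
Since σ is surjective, we compute σ⁻¹(23): solve 68x + 56 ≡ 23 (mod 89), i.e. 68x ≡ 56 (mod 89).
Multiplying by 68⁻¹ = 72 gives x ≡ 72·56 = 4032 = 45·89 + 27 ≡ 27 (mod 89).
Check: σ(27) = 68·27 + 56 = 1892 = 21·89 + 23 ≡ 23 (mod 89).

27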